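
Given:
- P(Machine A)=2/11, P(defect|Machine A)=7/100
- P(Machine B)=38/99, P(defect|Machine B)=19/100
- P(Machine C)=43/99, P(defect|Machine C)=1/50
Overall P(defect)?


P(B) = Σ P(B|Aᵢ)×P(Aᵢ)
  7/100×2/11 = 7/550
  19/100×38/99 = 361/4950
  1/50×43/99 = 43/4950
Sum = 467/4950

P(defect) = 467/4950 ≈ 9.43%


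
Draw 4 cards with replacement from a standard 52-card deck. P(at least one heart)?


P(not a heart) = 39/52 = 3/4
P(none in 4 draws) = (3/4)^4 = 81/256
P(≥1 heart) = 1 - 81/256 = 175/256

P = 175/256 ≈ 68.36%


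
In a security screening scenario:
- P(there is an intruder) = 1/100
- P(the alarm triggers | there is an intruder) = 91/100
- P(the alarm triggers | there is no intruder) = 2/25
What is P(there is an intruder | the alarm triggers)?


Using Bayes' theorem:
P(A|B) = P(B|A)·P(A) / P(B)

P(the alarm triggers) = 91/100 × 1/100 + 2/25 × 99/100
= 91/10000 + 99/1250 = 883/10000

P(there is an intruder|the alarm triggers) = (91/10000) / (883/10000) = 91/883

P(there is an intruder|the alarm triggers) = 91/883 ≈ 10.31%


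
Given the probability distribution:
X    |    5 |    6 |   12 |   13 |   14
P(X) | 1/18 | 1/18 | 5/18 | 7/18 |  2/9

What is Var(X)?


E[X] = 109/9
E[X²] = 458/3
Var(X) = E[X²] - (E[X])² = 458/3 - 11881/81 = 485/81

Var(X) = 485/81 ≈ 5.9877


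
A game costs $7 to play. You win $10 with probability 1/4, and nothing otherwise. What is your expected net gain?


E[gain] = (10-7)×1/4 + (-7)×3/4
= 3/4 - 21/4 = -9/2

Expected net gain = $-9/2 ≈ $-4.50


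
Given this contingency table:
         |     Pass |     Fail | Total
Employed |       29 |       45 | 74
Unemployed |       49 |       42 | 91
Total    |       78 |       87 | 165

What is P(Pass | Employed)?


P(Pass | Employed) = 29/(29+45) = 29/74

P(Pass|Employed) = 29/74 ≈ 39.19%


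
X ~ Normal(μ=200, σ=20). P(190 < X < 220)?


z₁=(190-200)/20=-0.5, z₂=(220-200)/20=1.0
P = Φ(1.0) - Φ(-0.5) = 0.841345 - 0.308538 = 0.532807 ≈ 0.5328

P(190 < X < 220) ≈ 0.5328


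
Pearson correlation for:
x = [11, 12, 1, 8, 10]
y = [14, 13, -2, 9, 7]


n=5, Σx=42, Σy=41, Σxy=450, Σx²=430, Σy²=499
r = (5×450 - 42×41)/√((5×430 - 42²)(5×499 - 41²))
= 528/√(386×814) = 528/√314204 ≈ 528/560.5390 ≈ 0.9420

r ≈ 0.9420


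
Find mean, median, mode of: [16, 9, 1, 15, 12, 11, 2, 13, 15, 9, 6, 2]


Sorted: [1, 2, 2, 6, 9, 9, 11, 12, 13, 15, 15, 16]
Mean = 111/12 = 37/4
Median = 10
Freq: {16: 1, 9: 2, 1: 1, 15: 2, 12: 1, 11: 1, 2: 2, 13: 1, 6: 1}
Mode: [2, 9, 15]

Mean=37/4, Median=10, Mode=[2, 9, 15]


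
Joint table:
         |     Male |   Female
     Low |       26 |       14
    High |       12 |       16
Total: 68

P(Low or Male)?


P(Low∨Male) = P(Low) + P(Male) - P(Low∧Male)
= (40 + 38 - 26)/68 = 52/68 = 13/17

P = 13/17 ≈ 76.47%


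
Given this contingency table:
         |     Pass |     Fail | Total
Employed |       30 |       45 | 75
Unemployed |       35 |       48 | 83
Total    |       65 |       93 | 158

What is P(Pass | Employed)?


P(Pass | Employed) = 30/(30+45) = 30/75 = 2/5

P(Pass|Employed) = 2/5 ≈ 40.00%


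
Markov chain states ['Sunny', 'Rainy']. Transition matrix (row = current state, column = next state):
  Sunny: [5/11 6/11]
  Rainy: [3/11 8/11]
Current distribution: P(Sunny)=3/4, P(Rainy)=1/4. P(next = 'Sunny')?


P(next=Sunny) = Σᵢ P(now=i)×P(i→Sunny)
= 3/4×5/11 + 1/4×3/11
= 15/44 + 3/44 = 9/22

P = 9/22 ≈ 0.4091


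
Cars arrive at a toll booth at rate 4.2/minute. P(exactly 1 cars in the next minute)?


Poisson(λ=4.2): P(X=1) = e^(-λ)×λ^k/k!
= e^(-4.2) × 4.2^1 / 1!
≈ 0.01499557682 × 4.2 / 1 ≈ 0.062981

P(X=1) ≈ 0.062981 ≈ 6.30%


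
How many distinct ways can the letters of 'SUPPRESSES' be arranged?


Letters: 10, freq: {'S': 4, 'U': 1, 'P': 2, 'R': 1, 'E': 2}
10!/(4!×1!×2!×1!×2!) = 3628800/96 = 37800

37800


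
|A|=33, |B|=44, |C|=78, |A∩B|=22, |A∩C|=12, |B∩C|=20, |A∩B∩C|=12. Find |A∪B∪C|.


|A∪B∪C| = 33+44+78-22-12-20+12 = 113

|A∪B∪C| = 113


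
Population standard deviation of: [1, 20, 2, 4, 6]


Mean = 33/5
  (1-33/5)²=784/25
  (20-33/5)²=4489/25
  (2-33/5)²=529/25
  (4-33/5)²=169/25
  (6-33/5)²=9/25
Σ(x-μ)² = 1196/5
σ² = (1196/5)/5 = 1196/25

σ = √(1196/25) ≈ 6.9166


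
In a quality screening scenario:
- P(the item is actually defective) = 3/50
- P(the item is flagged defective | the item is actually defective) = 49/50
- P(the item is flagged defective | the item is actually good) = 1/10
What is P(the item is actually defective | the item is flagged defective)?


Using Bayes' theorem:
P(A|B) = P(B|A)·P(A) / P(B)

P(the item is flagged defective) = 49/50 × 3/50 + 1/10 × 47/50
= 147/2500 + 47/500 = 191/1250

P(the item is actually defective|the item is flagged defective) = (147/2500) / (191/1250) = 147/382

P(the item is actually defective|the item is flagged defective) = 147/382 ≈ 38.48%


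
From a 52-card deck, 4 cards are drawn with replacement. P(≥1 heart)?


P(not a heart) = 39/52 = 3/4
P(none in 4 draws) = (3/4)^4 = 81/256
P(≥1 heart) = 1 - 81/256 = 175/256

P = 175/256 ≈ 68.36%


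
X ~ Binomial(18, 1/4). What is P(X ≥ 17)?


P(X ≥ 17) = Σ P(X=i) for i=17..18
P(X=17) = 27/34359738368
P(X=18) = 1/68719476736
Sum = 55/68719476736

P(X ≥ 17) = 55/68719476736 ≈ 0.00%


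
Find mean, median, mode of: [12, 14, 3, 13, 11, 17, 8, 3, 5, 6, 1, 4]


Sorted: [1, 3, 3, 4, 5, 6, 8, 11, 12, 13, 14, 17]
Mean = 97/12
Median = 7
Freq: {12: 1, 14: 1, 3: 2, 13: 1, 11: 1, 17: 1, 8: 1, 5: 1, 6: 1, 1: 1, 4: 1}
Mode: [3]

Mean=97/12, Median=7, Mode=3


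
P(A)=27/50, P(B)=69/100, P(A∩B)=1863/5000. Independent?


P(A)×P(B) = 1863/5000
P(A∩B) = 1863/5000
Equal ✓ → Independent

Yes, independent


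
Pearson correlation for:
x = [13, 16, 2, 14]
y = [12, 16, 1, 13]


n=4, Σx=45, Σy=42, Σxy=596, Σx²=625, Σy²=570
r = (4×596 - 45×42)/√((4×625 - 45²)(4×570 - 42²))
= 494/√(475×516) = 494/√245100 ≈ 494/495.0758 ≈ 0.9978

r ≈ 0.9978


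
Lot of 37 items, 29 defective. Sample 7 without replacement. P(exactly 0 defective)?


Hypergeometric: C(29,0)×C(8,7)/C(37,7)
= 1×8/10295472 = 1/1286934

P(X=0) = 1/1286934 ≈ 0.00%


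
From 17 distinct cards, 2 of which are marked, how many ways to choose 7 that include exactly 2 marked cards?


Choose 2 of the 2 marked cards and 5 of the other 15 cards:
C(2,2)×C(15,5) = 1×3003 = 3003

3003


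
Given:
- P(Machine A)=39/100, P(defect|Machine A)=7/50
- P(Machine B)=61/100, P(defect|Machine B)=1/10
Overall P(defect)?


P(B) = Σ P(B|Aᵢ)×P(Aᵢ)
  7/50×39/100 = 273/5000
  1/10×61/100 = 61/1000
Sum = 289/2500

P(defect) = 289/2500 ≈ 11.56%


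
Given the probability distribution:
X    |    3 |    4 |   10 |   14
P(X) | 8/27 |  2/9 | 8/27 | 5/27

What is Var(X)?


E[X] = 22/3
E[X²] = 1948/27
Var(X) = E[X²] - (E[X])² = 1948/27 - 484/9 = 496/27

Var(X) = 496/27 ≈ 18.3704


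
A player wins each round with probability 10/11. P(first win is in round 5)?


Geometric: P(X=5) = (1-p)^(k-1)×p = (1/11)^4×10/11 = 10/161051

P(X=5) = 10/161051 ≈ 0.01%


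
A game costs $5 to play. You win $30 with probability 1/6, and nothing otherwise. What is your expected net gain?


E[gain] = (30-5)×1/6 + (-5)×5/6
= 25/6 - 25/6 = 0

Expected net gain = $0 ≈ $0.00


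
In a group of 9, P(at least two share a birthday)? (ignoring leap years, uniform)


P(all different) = Π(365-i)/365 for i=0..8
= 0.905376
P(match) = 1 - 0.905376 = 0.094624

P ≈ 0.0946 ≈ 9.46%


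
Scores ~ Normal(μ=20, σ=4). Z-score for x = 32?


z = (x - μ)/σ = (32 - 20)/4 = 3.0

z = 3.0


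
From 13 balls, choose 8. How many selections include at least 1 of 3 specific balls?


Complement: C(13,8) - C(10,8) = 1287 - 45 = 1242

1242


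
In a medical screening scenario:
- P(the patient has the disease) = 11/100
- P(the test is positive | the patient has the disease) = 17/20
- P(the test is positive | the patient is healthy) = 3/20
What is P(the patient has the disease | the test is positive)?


Using Bayes' theorem:
P(A|B) = P(B|A)·P(A) / P(B)

P(the test is positive) = 17/20 × 11/100 + 3/20 × 89/100
= 187/2000 + 267/2000 = 227/1000

P(the patient has the disease|the test is positive) = (187/2000) / (227/1000) = 187/454

P(the patient has the disease|the test is positive) = 187/454 ≈ 41.19%


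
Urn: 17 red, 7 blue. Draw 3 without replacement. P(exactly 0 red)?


Hypergeometric: C(17,0)×C(7,3)/C(24,3)
= 1×35/2024 = 35/2024

P(X=0) = 35/2024 ≈ 1.73%


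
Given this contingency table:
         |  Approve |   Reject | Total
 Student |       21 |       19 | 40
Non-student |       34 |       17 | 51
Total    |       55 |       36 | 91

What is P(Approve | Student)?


P(Approve | Student) = 21/(21+19) = 21/40

P(Approve|Student) = 21/40 ≈ 52.50%


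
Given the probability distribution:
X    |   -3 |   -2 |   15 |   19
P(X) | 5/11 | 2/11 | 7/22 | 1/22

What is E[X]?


E[X] = Σ x·P(X=x)
= (-3)×(5/11) + (-2)×(2/11) + (15)×(7/22) + (19)×(1/22)
= 43/11

E[X] = 43/11


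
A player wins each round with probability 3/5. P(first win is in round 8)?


Geometric: P(X=8) = (1-p)^(k-1)×p = (2/5)^7×3/5 = 384/390625

P(X=8) = 384/390625 ≈ 0.10%


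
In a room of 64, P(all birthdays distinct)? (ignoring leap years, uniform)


P(all different) = Π(365-i)/365 for i=0..63
= (365/365)×(364/365)×...×(302/365)
= 0.002810

P ≈ 0.0028 ≈ 0.28%


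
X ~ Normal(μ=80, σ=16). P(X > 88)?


z = (88-80)/16 = 0.5
P(X > 88) = 1 - P(Z ≤ 0.5) = 1 - 0.6915 = 0.3085

P(X > 88) ≈ 0.3085


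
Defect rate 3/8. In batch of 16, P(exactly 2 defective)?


Binomial: P(X=2) = C(16,2)×p^2×(1-p)^14
= 120 × 9/64 × 6103515625/4398046511104 = 823974609375/35184372088832

P(X=2) = 823974609375/35184372088832 ≈ 2.34%


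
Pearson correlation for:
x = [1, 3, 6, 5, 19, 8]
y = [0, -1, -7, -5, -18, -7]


n=6, Σx=42, Σy=-38, Σxy=-468, Σx²=496, Σy²=448
r = (6×(-468) - 42×(-38))/√((6×496 - 42²)(6×448 - (-38)²))
= -1212/√(1212×1244) = -1212/√1507728 ≈ -1212/1227.8958 ≈ -0.9871

r ≈ -0.9871


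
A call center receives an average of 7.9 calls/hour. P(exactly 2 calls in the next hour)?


Poisson(λ=7.9): P(X=2) = e^(-λ)×λ^k/k!
= e^(-7.9) × 7.9^2 / 2!
≈ 0.0003707435405 × 62.41 / 2 ≈ 0.011569

P(X=2) ≈ 0.011569 ≈ 1.16%


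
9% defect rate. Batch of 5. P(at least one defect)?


P(all good) = (91/100)^5 = 6240321451/10000000000
P(≥1 defect) = 3759678549/10000000000

P = 3759678549/10000000000 ≈ 37.60%


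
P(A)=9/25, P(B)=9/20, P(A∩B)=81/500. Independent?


P(A)×P(B) = 81/500
P(A∩B) = 81/500
Equal ✓ → Independent

Yes, independent


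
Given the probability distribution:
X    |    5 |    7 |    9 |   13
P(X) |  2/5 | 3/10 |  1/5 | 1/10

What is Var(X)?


E[X] = 36/5
E[X²] = 289/5
Var(X) = E[X²] - (E[X])² = 289/5 - 1296/25 = 149/25

Var(X) = 149/25 ≈ 5.9600


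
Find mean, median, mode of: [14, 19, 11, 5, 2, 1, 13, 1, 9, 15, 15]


Sorted: [1, 1, 2, 5, 9, 11, 13, 14, 15, 15, 19]
Mean = 105/11
Median = 11
Freq: {14: 1, 19: 1, 11: 1, 5: 1, 2: 1, 1: 2, 13: 1, 9: 1, 15: 2}
Mode: [1, 15]

Mean=105/11, Median=11, Mode=[1, 15]


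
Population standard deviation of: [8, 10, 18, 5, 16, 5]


Mean = 62/6 = 31/3
  (8-31/3)²=49/9
  (10-31/3)²=1/9
  (18-31/3)²=529/9
  (5-31/3)²=256/9
  (16-31/3)²=289/9
  (5-31/3)²=256/9
Σ(x-μ)² = 460/3
σ² = (460/3)/6 = 230/9

σ = √(230/9) ≈ 5.0553


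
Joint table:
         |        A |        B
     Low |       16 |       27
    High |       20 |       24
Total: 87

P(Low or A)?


P(Low∨A) = P(Low) + P(A) - P(Low∧A)
= (43 + 36 - 16)/87 = 63/87 = 21/29

P = 21/29 ≈ 72.41%


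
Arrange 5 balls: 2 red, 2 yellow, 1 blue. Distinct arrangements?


5!/(2!×2!×1!) = 30

30


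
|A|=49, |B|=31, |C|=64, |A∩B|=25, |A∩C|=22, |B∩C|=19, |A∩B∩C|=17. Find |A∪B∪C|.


|A∪B∪C| = 49+31+64-25-22-19+17 = 95

|A∪B∪C| = 95


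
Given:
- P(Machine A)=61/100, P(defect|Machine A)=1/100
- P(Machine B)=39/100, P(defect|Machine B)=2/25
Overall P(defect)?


P(B) = Σ P(B|Aᵢ)×P(Aᵢ)
  1/100×61/100 = 61/10000
  2/25×39/100 = 39/1250
Sum = 373/10000

P(defect) = 373/10000 ≈ 3.73%


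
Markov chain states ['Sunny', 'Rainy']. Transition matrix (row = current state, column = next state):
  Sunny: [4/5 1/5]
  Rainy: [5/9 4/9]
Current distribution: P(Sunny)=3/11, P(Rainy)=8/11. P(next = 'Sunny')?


P(next=Sunny) = Σᵢ P(now=i)×P(i→Sunny)
= 3/11×4/5 + 8/11×5/9
= 12/55 + 40/99 = 28/45

P = 28/45 ≈ 0.6222


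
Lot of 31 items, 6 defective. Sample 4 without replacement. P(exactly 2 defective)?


Hypergeometric: C(6,2)×C(25,2)/C(31,4)
= 15×300/31465 = 900/6293

P(X=2) = 900/6293 ≈ 14.30%


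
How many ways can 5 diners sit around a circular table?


Circular arrangements of 5 distinct objects: fix one position to break rotational symmetry.
(n-1)! = 4! = 24

24


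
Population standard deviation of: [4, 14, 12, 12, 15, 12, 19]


Mean = 88/7
  (4-88/7)²=3600/49
  (14-88/7)²=100/49
  (12-88/7)²=16/49
  (12-88/7)²=16/49
  (15-88/7)²=289/49
  (12-88/7)²=16/49
  (19-88/7)²=2025/49
Σ(x-μ)² = 866/7
σ² = (866/7)/7 = 866/49

σ = √(866/49) ≈ 4.2040


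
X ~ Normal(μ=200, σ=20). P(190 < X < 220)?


z₁=(190-200)/20=-0.5, z₂=(220-200)/20=1.0
P = Φ(1.0) - Φ(-0.5) = 0.841345 - 0.308538 = 0.532807 ≈ 0.5328

P(190 < X < 220) ≈ 0.5328


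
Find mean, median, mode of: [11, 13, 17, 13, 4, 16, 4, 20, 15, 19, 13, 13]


Sorted: [4, 4, 11, 13, 13, 13, 13, 15, 16, 17, 19, 20]
Mean = 158/12 = 79/6
Median = 13
Freq: {11: 1, 13: 4, 17: 1, 4: 2, 16: 1, 20: 1, 15: 1, 19: 1}
Mode: [13]

Mean=79/6, Median=13, Mode=13


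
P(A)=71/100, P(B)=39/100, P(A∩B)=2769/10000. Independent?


P(A)×P(B) = 2769/10000
P(A∩B) = 2769/10000
Equal ✓ → Independent

Yes, independent


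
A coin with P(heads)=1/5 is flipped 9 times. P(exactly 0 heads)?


Binomial: P(X=0) = C(9,0)×p^0×(1-p)^9
= 1 × 1 × 262144/1953125 = 262144/1953125

P(X=0) = 262144/1953125 ≈ 13.42%


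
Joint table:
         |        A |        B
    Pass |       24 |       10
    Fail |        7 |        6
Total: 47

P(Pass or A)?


P(Pass∨A) = P(Pass) + P(A) - P(Pass∧A)
= (34 + 31 - 24)/47 = 41/47

P = 41/47 ≈ 87.23%


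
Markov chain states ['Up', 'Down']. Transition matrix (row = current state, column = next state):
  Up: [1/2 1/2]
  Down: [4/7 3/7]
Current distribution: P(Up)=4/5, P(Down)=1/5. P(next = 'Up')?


P(next=Up) = Σᵢ P(now=i)×P(i→Up)
= 4/5×1/2 + 1/5×4/7
= 2/5 + 4/35 = 18/35

P = 18/35 ≈ 0.5143


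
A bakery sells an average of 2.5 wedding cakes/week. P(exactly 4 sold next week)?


Poisson(λ=2.5): P(X=4) = e^(-λ)×λ^k/k!
= e^(-2.5) × 2.5^4 / 4!
≈ 0.08208499862 × 39.0625 / 24 ≈ 0.133602

P(X=4) ≈ 0.133602 ≈ 13.36%


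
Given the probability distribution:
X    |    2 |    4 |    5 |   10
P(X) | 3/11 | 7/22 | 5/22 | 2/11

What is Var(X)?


E[X] = 105/22
E[X²] = 661/22
Var(X) = E[X²] - (E[X])² = 661/22 - 11025/484 = 3517/484

Var(X) = 3517/484 ≈ 7.2665


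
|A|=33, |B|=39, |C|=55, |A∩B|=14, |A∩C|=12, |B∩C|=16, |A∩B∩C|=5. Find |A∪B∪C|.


|A∪B∪C| = 33+39+55-14-12-16+5 = 90

|A∪B∪C| = 90


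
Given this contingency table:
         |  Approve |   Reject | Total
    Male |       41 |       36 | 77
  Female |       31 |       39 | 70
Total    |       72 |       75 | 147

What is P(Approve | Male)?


P(Approve | Male) = 41/(41+36) = 41/77

P(Approve|Male) = 41/77 ≈ 53.25%


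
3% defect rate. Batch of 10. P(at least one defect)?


P(all good) = (97/100)^10 = 73742412689492826049/100000000000000000000
P(≥1 defect) = 26257587310507173951/100000000000000000000

P = 26257587310507173951/100000000000000000000 ≈ 26.26%


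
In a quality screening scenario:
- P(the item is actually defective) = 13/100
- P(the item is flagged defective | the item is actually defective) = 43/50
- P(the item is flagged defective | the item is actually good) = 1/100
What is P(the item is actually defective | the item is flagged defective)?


Using Bayes' theorem:
P(A|B) = P(B|A)·P(A) / P(B)

P(the item is flagged defective) = 43/50 × 13/100 + 1/100 × 87/100
= 559/5000 + 87/10000 = 241/2000

P(the item is actually defective|the item is flagged defective) = (559/5000) / (241/2000) = 1118/1205

P(the item is actually defective|the item is flagged defective) = 1118/1205 ≈ 92.78%


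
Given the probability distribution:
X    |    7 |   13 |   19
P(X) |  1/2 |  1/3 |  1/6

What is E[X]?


E[X] = Σ x·P(X=x)
= (7)×(1/2) + (13)×(1/3) + (19)×(1/6)
= 11

E[X] = 11


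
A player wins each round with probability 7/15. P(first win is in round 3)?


Geometric: P(X=3) = (1-p)^(k-1)×p = (8/15)^2×7/15 = 448/3375

P(X=3) = 448/3375 ≈ 13.27%


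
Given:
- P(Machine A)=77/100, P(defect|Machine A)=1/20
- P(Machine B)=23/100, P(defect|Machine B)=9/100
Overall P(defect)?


P(B) = Σ P(B|Aᵢ)×P(Aᵢ)
  1/20×77/100 = 77/2000
  9/100×23/100 = 207/10000
Sum = 37/625

P(defect) = 37/625 ≈ 5.92%


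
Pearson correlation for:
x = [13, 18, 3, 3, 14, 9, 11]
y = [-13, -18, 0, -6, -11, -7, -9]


n=7, Σx=71, Σy=-64, Σxy=-827, Σx²=909, Σy²=780
r = (7×(-827) - 71×(-64))/√((7×909 - 71²)(7×780 - (-64)²))
= -1245/√(1322×1364) = -1245/√1803208 ≈ -1245/1342.8358 ≈ -0.9271

r ≈ -0.9271


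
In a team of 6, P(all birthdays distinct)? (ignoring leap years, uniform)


P(all different) = Π(365-i)/365 for i=0..5
= (365/365)×(364/365)×...×(360/365)
= 0.959538

P ≈ 0.9595 ≈ 95.95%


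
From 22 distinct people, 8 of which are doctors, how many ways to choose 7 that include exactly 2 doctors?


Choose 2 of the 8 doctors and 5 of the other 14 people:
C(8,2)×C(14,5) = 28×2002 = 56056

56056


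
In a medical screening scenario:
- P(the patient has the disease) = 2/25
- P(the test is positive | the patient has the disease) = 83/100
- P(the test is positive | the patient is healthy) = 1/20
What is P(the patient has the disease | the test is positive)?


Using Bayes' theorem:
P(A|B) = P(B|A)·P(A) / P(B)

P(the test is positive) = 83/100 × 2/25 + 1/20 × 23/25
= 83/1250 + 23/500 = 281/2500

P(the patient has the disease|the test is positive) = (83/1250) / (281/2500) = 166/281

P(the patient has the disease|the test is positive) = 166/281 ≈ 59.07%


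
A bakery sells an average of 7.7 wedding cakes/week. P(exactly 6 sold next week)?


Poisson(λ=7.7): P(X=6) = e^(-λ)×λ^k/k!
= e^(-7.7) × 7.7^6 / 6!
≈ 0.0004528271829 × 208422.380089 / 720 ≈ 0.131082

P(X=6) ≈ 0.131082 ≈ 13.11%


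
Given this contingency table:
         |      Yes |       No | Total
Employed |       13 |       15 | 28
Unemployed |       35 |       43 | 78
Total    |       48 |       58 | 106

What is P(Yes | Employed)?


P(Yes | Employed) = 13/(13+15) = 13/28

P(Yes|Employed) = 13/28 ≈ 46.43%


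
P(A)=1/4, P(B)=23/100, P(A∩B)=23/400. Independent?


P(A)×P(B) = 23/400
P(A∩B) = 23/400
Equal ✓ → Independent

Yes, independent


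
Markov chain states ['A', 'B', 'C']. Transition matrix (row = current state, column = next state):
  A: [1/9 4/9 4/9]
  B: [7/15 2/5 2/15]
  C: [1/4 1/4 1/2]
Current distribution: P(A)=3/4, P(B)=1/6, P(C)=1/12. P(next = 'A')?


P(next=A) = Σᵢ P(now=i)×P(i→A)
= 3/4×1/9 + 1/6×7/15 + 1/12×1/4
= 1/12 + 7/90 + 1/48 = 131/720

P = 131/720 ≈ 0.1819


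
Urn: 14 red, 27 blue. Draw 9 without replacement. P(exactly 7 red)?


Hypergeometric: C(14,7)×C(27,2)/C(41,9)
= 3432×351/350343565 = 8424/2449955

P(X=7) = 8424/2449955 ≈ 0.34%


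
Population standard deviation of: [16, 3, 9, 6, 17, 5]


Mean = 56/6 = 28/3
  (16-28/3)²=400/9
  (3-28/3)²=361/9
  (9-28/3)²=1/9
  (6-28/3)²=100/9
  (17-28/3)²=529/9
  (5-28/3)²=169/9
Σ(x-μ)² = 520/3
σ² = (520/3)/6 = 260/9

σ = √(260/9) ≈ 5.3748


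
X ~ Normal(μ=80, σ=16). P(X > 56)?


z = (56-80)/16 = -1.5
P(X > 56) = 1 - P(Z ≤ -1.5) = 1 - 0.0668 = 0.9332

P(X > 56) ≈ 0.9332


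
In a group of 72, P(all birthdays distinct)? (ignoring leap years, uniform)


P(all different) = Π(365-i)/365 for i=0..71
= (365/365)×(364/365)×...×(294/365)
= 0.000547

P ≈ 0.0005 ≈ 0.05%


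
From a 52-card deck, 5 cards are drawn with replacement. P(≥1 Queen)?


P(not a Queen) = 48/52 = 12/13
P(none in 5 draws) = (12/13)^5 = 248832/371293
P(≥1 Queen) = 1 - 248832/371293 = 122461/371293

P = 122461/371293 ≈ 32.98%


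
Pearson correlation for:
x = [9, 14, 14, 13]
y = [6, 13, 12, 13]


n=4, Σx=50, Σy=44, Σxy=573, Σx²=642, Σy²=518
r = (4×573 - 50×44)/√((4×642 - 50²)(4×518 - 44²))
= 92/√(68×136) = 92/√9248 ≈ 92/96.1665 ≈ 0.9567

r ≈ 0.9567


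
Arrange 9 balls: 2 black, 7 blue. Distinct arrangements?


9!/(2!×7!) = 36

36


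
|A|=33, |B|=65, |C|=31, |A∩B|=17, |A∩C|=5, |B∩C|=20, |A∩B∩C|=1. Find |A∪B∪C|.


|A∪B∪C| = 33+65+31-17-5-20+1 = 88

|A∪B∪C| = 88


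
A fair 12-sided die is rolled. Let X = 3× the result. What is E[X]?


E[die] = (1+12)/2 = 13/2
E[X] = 3 × 13/2 = 39/2

E[X] = 39/2


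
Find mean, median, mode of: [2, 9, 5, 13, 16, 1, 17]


Sorted: [1, 2, 5, 9, 13, 16, 17]
Mean = 63/7 = 9
Median = 9
Freq: {2: 1, 9: 1, 5: 1, 13: 1, 16: 1, 1: 1, 17: 1}
Mode: No mode

Mean=9, Median=9, Mode=No mode


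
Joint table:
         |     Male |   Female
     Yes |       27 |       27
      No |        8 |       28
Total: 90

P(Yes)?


P(Yes) = (27+27)/90 = 54/90 = 3/5

P(Yes) = 3/5 ≈ 60.00%


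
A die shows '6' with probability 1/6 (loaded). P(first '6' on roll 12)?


Geometric: P(X=12) = (1-p)^(k-1)×p = (5/6)^11×1/6 = 48828125/2176782336

P(X=12) = 48828125/2176782336 ≈ 2.24%


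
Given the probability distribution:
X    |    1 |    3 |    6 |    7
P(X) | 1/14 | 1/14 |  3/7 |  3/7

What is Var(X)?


E[X] = 41/7
E[X²] = 260/7
Var(X) = E[X²] - (E[X])² = 260/7 - 1681/49 = 139/49

Var(X) = 139/49 ≈ 2.8367


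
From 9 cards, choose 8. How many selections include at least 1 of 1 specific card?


Complement: C(9,8) - C(8,8) = 9 - 1 = 8

8


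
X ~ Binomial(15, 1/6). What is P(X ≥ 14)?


P(X ≥ 14) = Σ P(X=i) for i=14..15
P(X=14) = 25/156728328192
P(X=15) = 1/470184984576
Sum = 19/117546246144

P(X ≥ 14) = 19/117546246144 ≈ 0.00%


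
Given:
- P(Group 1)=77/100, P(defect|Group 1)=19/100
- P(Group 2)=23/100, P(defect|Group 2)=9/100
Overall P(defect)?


P(B) = Σ P(B|Aᵢ)×P(Aᵢ)
  19/100×77/100 = 1463/10000
  9/100×23/100 = 207/10000
Sum = 167/1000

P(defect) = 167/1000 ≈ 16.70%


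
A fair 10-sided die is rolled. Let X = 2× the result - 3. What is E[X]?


E[die] = (1+10)/2 = 11/2
E[X] = 2×11/2 - 3 = 8

E[X] = 8


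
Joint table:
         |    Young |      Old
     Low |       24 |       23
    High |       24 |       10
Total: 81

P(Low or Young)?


P(Low∨Young) = P(Low) + P(Young) - P(Low∧Young)
= (47 + 48 - 24)/81 = 71/81

P = 71/81 ≈ 87.65%


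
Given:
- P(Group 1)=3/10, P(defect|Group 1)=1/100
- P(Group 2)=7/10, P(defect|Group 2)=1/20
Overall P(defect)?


P(B) = Σ P(B|Aᵢ)×P(Aᵢ)
  1/100×3/10 = 3/1000
  1/20×7/10 = 7/200
Sum = 19/500

P(defect) = 19/500 ≈ 3.80%


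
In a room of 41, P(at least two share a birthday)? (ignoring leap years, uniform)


P(all different) = Π(365-i)/365 for i=0..40
= 0.096848
P(match) = 1 - 0.096848 = 0.903152

P ≈ 0.9032 ≈ 90.32%


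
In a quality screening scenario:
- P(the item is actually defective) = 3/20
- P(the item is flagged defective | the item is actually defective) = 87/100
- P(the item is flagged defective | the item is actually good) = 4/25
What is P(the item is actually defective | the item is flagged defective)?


Using Bayes' theorem:
P(A|B) = P(B|A)·P(A) / P(B)

P(the item is flagged defective) = 87/100 × 3/20 + 4/25 × 17/20
= 261/2000 + 17/125 = 533/2000

P(the item is actually defective|the item is flagged defective) = (261/2000) / (533/2000) = 261/533

P(the item is actually defective|the item is flagged defective) = 261/533 ≈ 48.97%


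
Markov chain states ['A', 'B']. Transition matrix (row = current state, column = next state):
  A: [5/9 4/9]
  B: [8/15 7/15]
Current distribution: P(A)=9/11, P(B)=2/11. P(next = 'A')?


P(next=A) = Σᵢ P(now=i)×P(i→A)
= 9/11×5/9 + 2/11×8/15
= 5/11 + 16/165 = 91/165

P = 91/165 ≈ 0.5515


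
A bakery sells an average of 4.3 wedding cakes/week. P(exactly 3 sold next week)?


Poisson(λ=4.3): P(X=3) = e^(-λ)×λ^k/k!
= e^(-4.3) × 4.3^3 / 3!
≈ 0.01356855901 × 79.507 / 6 ≈ 0.179799

P(X=3) ≈ 0.179799 ≈ 17.98%


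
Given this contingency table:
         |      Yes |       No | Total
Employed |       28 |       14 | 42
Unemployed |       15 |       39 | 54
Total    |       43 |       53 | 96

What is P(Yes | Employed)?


P(Yes | Employed) = 28/(28+14) = 28/42 = 2/3

P(Yes|Employed) = 2/3 ≈ 66.67%


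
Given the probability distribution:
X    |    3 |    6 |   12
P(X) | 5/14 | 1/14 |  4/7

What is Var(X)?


E[X] = 117/14
E[X²] = 1233/14
Var(X) = E[X²] - (E[X])² = 1233/14 - 13689/196 = 3573/196

Var(X) = 3573/196 ≈ 18.2296


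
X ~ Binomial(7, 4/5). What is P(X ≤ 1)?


P(X ≤ 1) = Σ P(X=i) for i=0..1
P(X=0) = 1/78125
P(X=1) = 28/78125
Sum = 29/78125

P(X ≤ 1) = 29/78125 ≈ 0.04%


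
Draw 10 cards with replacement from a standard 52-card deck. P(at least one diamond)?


P(not a diamond) = 39/52 = 3/4
P(none in 10 draws) = (3/4)^10 = 59049/1048576
P(≥1 diamond) = 1 - 59049/1048576 = 989527/1048576

P = 989527/1048576 ≈ 94.37%


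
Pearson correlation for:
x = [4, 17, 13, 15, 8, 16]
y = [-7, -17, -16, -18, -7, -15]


n=6, Σx=73, Σy=-80, Σxy=-1091, Σx²=1019, Σy²=1192
r = (6×(-1091) - 73×(-80))/√((6×1019 - 73²)(6×1192 - (-80)²))
= -706/√(785×752) = -706/√590320 ≈ -706/768.3228 ≈ -0.9189

r ≈ -0.9189


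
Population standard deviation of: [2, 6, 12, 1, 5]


Mean = 26/5
  (2-26/5)²=256/25
  (6-26/5)²=16/25
  (12-26/5)²=1156/25
  (1-26/5)²=441/25
  (5-26/5)²=1/25
Σ(x-μ)² = 374/5
σ² = (374/5)/5 = 374/25

σ = √(374/25) ≈ 3.8678


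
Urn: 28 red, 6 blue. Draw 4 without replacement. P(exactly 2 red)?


Hypergeometric: C(28,2)×C(6,2)/C(34,4)
= 378×15/46376 = 2835/23188

P(X=2) = 2835/23188 ≈ 12.23%


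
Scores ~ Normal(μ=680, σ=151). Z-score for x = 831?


z = (x - μ)/σ = (831 - 680)/151 = 1.0

z = 1.0


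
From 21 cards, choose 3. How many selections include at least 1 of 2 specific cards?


Complement: C(21,3) - C(19,3) = 1330 - 969 = 361

361


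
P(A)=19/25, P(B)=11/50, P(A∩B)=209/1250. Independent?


P(A)×P(B) = 209/1250
P(A∩B) = 209/1250
Equal ✓ → Independent

Yes, independent


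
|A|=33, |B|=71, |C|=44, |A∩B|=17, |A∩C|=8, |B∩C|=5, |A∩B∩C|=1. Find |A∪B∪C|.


|A∪B∪C| = 33+71+44-17-8-5+1 = 119

|A∪B∪C| = 119


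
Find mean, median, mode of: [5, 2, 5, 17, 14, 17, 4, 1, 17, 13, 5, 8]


Sorted: [1, 2, 4, 5, 5, 5, 8, 13, 14, 17, 17, 17]
Mean = 108/12 = 9
Median = 13/2
Freq: {5: 3, 2: 1, 17: 3, 14: 1, 4: 1, 1: 1, 13: 1, 8: 1}
Mode: [5, 17]

Mean=9, Median=13/2, Mode=[5, 17]


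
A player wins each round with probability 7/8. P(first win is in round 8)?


Geometric: P(X=8) = (1-p)^(k-1)×p = (1/8)^7×7/8 = 7/16777216

P(X=8) = 7/16777216 ≈ 0.00%


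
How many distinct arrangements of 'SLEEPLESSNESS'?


Letters: 13, freq: {'S': 5, 'L': 2, 'E': 4, 'P': 1, 'N': 1}
13!/(5!×2!×4!×1!×1!) = 6227020800/5760 = 1081080

1081080


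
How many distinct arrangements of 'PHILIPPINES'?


Letters: 11, freq: {'P': 3, 'H': 1, 'I': 3, 'L': 1, 'N': 1, 'E': 1, 'S': 1}
11!/(3!×1!×3!×1!×1!×1!×1!) = 39916800/36 = 1108800

1108800


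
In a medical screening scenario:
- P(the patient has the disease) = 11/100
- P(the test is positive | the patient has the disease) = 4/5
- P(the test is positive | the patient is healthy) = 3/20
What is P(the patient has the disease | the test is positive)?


Using Bayes' theorem:
P(A|B) = P(B|A)·P(A) / P(B)

P(the test is positive) = 4/5 × 11/100 + 3/20 × 89/100
= 11/125 + 267/2000 = 443/2000

P(the patient has the disease|the test is positive) = (11/125) / (443/2000) = 176/443

P(the patient has the disease|the test is positive) = 176/443 ≈ 39.73%


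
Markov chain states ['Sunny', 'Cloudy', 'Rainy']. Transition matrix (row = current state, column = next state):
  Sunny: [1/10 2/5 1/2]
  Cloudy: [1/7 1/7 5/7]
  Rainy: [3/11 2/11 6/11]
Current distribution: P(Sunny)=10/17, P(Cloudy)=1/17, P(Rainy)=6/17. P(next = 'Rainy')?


P(next=Rainy) = Σᵢ P(now=i)×P(i→Rainy)
= 10/17×1/2 + 1/17×5/7 + 6/17×6/11
= 5/17 + 5/119 + 36/187 = 692/1309

P = 692/1309 ≈ 0.5286


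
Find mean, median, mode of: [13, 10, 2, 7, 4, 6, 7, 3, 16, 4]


Sorted: [2, 3, 4, 4, 6, 7, 7, 10, 13, 16]
Mean = 72/10 = 36/5
Median = 13/2
Freq: {13: 1, 10: 1, 2: 1, 7: 2, 4: 2, 6: 1, 3: 1, 16: 1}
Mode: [4, 7]

Mean=36/5, Median=13/2, Mode=[4, 7]


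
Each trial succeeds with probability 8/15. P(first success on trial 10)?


Geometric: P(X=10) = (1-p)^(k-1)×p = (7/15)^9×8/15 = 322828856/576650390625

P(X=10) = 322828856/576650390625 ≈ 0.06%


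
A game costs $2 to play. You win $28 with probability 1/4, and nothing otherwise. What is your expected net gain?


E[gain] = (28-2)×1/4 + (-2)×3/4
= 13/2 - 3/2 = 5

Expected net gain = $5 ≈ $5.00


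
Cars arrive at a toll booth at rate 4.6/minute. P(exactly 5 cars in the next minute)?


Poisson(λ=4.6): P(X=5) = e^(-λ)×λ^k/k!
= e^(-4.6) × 4.6^5 / 5!
≈ 0.01005183574 × 2059.62976 / 120 ≈ 0.172526

P(X=5) ≈ 0.172526 ≈ 17.25%


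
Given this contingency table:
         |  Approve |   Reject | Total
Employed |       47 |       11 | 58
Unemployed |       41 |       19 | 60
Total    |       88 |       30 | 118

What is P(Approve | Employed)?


P(Approve | Employed) = 47/(47+11) = 47/58

P(Approve|Employed) = 47/58 ≈ 81.03%


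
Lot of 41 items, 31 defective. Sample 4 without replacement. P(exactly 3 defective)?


Hypergeometric: C(31,3)×C(10,1)/C(41,4)
= 4495×10/101270 = 4495/10127

P(X=3) = 4495/10127 ≈ 44.39%


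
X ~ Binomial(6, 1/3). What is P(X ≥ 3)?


P(X ≥ 3) = Σ P(X=i) for i=3..6
P(X=3) = 160/729
P(X=4) = 20/243
P(X=5) = 4/243
P(X=6) = 1/729
Sum = 233/729

P(X ≥ 3) = 233/729 ≈ 31.96%


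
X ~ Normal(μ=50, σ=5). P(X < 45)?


z = (45-50)/5 = -1.0
P(Z < -1.0) = 0.1587

P(X < 45) ≈ 0.1587


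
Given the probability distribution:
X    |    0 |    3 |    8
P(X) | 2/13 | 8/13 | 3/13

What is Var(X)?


E[X] = 48/13
E[X²] = 264/13
Var(X) = E[X²] - (E[X])² = 264/13 - 2304/169 = 1128/169

Var(X) = 1128/169 ≈ 6.6746


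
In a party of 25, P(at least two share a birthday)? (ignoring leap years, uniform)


P(all different) = Π(365-i)/365 for i=0..24
= 0.431300
P(match) = 1 - 0.431300 = 0.568700

P ≈ 0.5687 ≈ 56.87%


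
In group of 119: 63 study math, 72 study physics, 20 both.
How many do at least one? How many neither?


|A∪B| = 63+72-20 = 115
Neither = 119-115 = 4

At least one: 115; Neither: 4


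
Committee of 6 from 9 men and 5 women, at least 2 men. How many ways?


Count by #men:
  2M,4W: C(9,2)×C(5,4)=180
  3M,3W: C(9,3)×C(5,3)=840
  4M,2W: C(9,4)×C(5,2)=1260
  5M,1W: C(9,5)×C(5,1)=630
  6M,0W: C(9,6)×C(5,0)=84
Total = 2994

2994


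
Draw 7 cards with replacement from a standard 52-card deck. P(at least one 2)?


P(not a 2) = 48/52 = 12/13
P(none in 7 draws) = (12/13)^7 = 35831808/62748517
P(≥1 2) = 1 - 35831808/62748517 = 26916709/62748517

P = 26916709/62748517 ≈ 42.90%


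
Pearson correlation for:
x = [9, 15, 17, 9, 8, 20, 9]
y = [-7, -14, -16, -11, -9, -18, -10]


n=7, Σx=87, Σy=-85, Σxy=-1166, Σx²=1221, Σy²=1127
r = (7×(-1166) - 87×(-85))/√((7×1221 - 87²)(7×1127 - (-85)²))
= -767/√(978×664) = -767/√649392 ≈ -767/805.8486 ≈ -0.9518

r ≈ -0.9518


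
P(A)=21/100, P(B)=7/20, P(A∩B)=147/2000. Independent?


P(A)×P(B) = 147/2000
P(A∩B) = 147/2000
Equal ✓ → Independent

Yes, independent


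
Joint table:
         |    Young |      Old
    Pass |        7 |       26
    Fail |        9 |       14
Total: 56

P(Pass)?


P(Pass) = (7+26)/56 = 33/56

P(Pass) = 33/56 ≈ 58.93%


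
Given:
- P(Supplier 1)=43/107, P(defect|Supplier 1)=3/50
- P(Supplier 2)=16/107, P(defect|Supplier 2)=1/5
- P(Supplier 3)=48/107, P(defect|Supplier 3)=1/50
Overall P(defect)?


P(B) = Σ P(B|Aᵢ)×P(Aᵢ)
  3/50×43/107 = 129/5350
  1/5×16/107 = 16/535
  1/50×48/107 = 24/2675
Sum = 337/5350

P(defect) = 337/5350 ≈ 6.30%


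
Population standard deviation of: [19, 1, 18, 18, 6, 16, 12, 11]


Mean = 101/8
  (19-101/8)²=2601/64
  (1-101/8)²=8649/64
  (18-101/8)²=1849/64
  (18-101/8)²=1849/64
  (6-101/8)²=2809/64
  (16-101/8)²=729/64
  (12-101/8)²=25/64
  (11-101/8)²=169/64
Σ(x-μ)² = 2335/8
σ² = (2335/8)/8 = 2335/64

σ = √(2335/64) ≈ 6.0402


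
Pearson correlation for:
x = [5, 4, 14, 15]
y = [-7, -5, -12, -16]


n=4, Σx=38, Σy=-40, Σxy=-463, Σx²=462, Σy²=474
r = (4×(-463) - 38×(-40))/√((4×462 - 38²)(4×474 - (-40)²))
= -332/√(404×296) = -332/√119584 ≈ -332/345.8092 ≈ -0.9601

r ≈ -0.9601


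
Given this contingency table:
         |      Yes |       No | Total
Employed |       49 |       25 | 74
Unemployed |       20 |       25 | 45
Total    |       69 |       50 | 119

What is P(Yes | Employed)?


P(Yes | Employed) = 49/(49+25) = 49/74

P(Yes|Employed) = 49/74 ≈ 66.22%


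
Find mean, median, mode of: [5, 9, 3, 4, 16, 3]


Sorted: [3, 3, 4, 5, 9, 16]
Mean = 40/6 = 20/3
Median = 9/2
Freq: {5: 1, 9: 1, 3: 2, 4: 1, 16: 1}
Mode: [3]

Mean=20/3, Median=9/2, Mode=3


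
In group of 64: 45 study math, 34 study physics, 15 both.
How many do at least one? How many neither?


|A∪B| = 45+34-15 = 64
Neither = 64-64 = 0

At least one: 64; Neither: 0


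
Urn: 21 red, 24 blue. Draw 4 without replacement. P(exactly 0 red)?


Hypergeometric: C(21,0)×C(24,4)/C(45,4)
= 1×10626/148995 = 46/645

P(X=0) = 46/645 ≈ 7.13%


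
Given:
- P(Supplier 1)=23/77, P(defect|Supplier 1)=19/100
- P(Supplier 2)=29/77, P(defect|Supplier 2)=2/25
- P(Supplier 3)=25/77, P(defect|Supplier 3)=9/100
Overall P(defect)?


P(B) = Σ P(B|Aᵢ)×P(Aᵢ)
  19/100×23/77 = 437/7700
  2/25×29/77 = 58/1925
  9/100×25/77 = 9/308
Sum = 447/3850

P(defect) = 447/3850 ≈ 11.61%


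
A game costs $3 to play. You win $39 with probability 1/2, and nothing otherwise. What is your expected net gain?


E[gain] = (39-3)×1/2 + (-3)×1/2
= 18 - 3/2 = 33/2

Expected net gain = $33/2 ≈ $16.50


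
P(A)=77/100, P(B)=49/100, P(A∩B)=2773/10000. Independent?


P(A)×P(B) = 3773/10000
P(A∩B) = 2773/10000
Not equal → NOT independent

No, not independent


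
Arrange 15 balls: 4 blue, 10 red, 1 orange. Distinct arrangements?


15!/(4!×10!×1!) = 15015

15015


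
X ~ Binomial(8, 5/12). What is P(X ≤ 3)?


P(X ≤ 3) = Σ P(X=i) for i=0..3
P(X=0) = 5764801/429981696
P(X=1) = 4117715/53747712
P(X=2) = 20588575/107495424
P(X=3) = 14706125/53747712
Sum = 238709821/429981696

P(X ≤ 3) = 238709821/429981696 ≈ 55.52%


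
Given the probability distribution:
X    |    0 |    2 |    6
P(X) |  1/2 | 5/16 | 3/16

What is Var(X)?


E[X] = 7/4
E[X²] = 8
Var(X) = E[X²] - (E[X])² = 8 - 49/16 = 79/16

Var(X) = 79/16 ≈ 4.9375


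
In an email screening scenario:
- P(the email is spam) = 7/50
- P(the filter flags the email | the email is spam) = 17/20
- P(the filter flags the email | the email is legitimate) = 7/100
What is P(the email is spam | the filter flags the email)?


Using Bayes' theorem:
P(A|B) = P(B|A)·P(A) / P(B)

P(the filter flags the email) = 17/20 × 7/50 + 7/100 × 43/50
= 119/1000 + 301/5000 = 112/625

P(the email is spam|the filter flags the email) = (119/1000) / (112/625) = 85/128

P(the email is spam|the filter flags the email) = 85/128 ≈ 66.41%


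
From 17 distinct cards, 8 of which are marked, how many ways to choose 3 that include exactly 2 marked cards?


Choose 2 of the 8 marked cards and 1 of the other 9 cards:
C(8,2)×C(9,1) = 28×9 = 252

252


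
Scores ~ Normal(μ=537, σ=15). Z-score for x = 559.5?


z = (x - μ)/σ = (559.5 - 537)/15 = 1.5

z = 1.5


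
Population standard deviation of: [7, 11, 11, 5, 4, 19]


Mean = 57/6 = 19/2
  (7-19/2)²=25/4
  (11-19/2)²=9/4
  (11-19/2)²=9/4
  (5-19/2)²=81/4
  (4-19/2)²=121/4
  (19-19/2)²=361/4
Σ(x-μ)² = 303/2
σ² = (303/2)/6 = 101/4

σ = √(101/4) ≈ 5.0249


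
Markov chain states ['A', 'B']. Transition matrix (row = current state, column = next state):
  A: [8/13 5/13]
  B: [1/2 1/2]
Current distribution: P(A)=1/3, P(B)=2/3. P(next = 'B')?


P(next=B) = Σᵢ P(now=i)×P(i→B)
= 1/3×5/13 + 2/3×1/2
= 5/39 + 1/3 = 6/13

P = 6/13 ≈ 0.4615


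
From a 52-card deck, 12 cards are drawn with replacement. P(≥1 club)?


P(not a club) = 39/52 = 3/4
P(none in 12 draws) = (3/4)^12 = 531441/16777216
P(≥1 club) = 1 - 531441/16777216 = 16245775/16777216

P = 16245775/16777216 ≈ 96.83%


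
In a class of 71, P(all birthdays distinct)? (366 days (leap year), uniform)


P(all different) = Π(366-i)/366 for i=0..70
= (366/366)×(365/366)×...×(296/366)
= 0.000694

P ≈ 0.0007 ≈ 0.07%


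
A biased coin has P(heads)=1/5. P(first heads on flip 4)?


Geometric: P(X=4) = (1-p)^(k-1)×p = (4/5)^3×1/5 = 64/625

P(X=4) = 64/625 ≈ 10.24%


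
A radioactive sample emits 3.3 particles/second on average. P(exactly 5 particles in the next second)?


Poisson(λ=3.3): P(X=5) = e^(-λ)×λ^k/k!
= e^(-3.3) × 3.3^5 / 5!
≈ 0.0368831674 × 391.35393 / 120 ≈ 0.120286

P(X=5) ≈ 0.120286 ≈ 12.03%


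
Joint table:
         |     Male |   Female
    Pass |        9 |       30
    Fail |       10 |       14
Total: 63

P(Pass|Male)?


P(Pass|Male) = 9/(9+10) = 9/19

P = 9/19 ≈ 47.37%


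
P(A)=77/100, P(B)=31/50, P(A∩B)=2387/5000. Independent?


P(A)×P(B) = 2387/5000
P(A∩B) = 2387/5000
Equal ✓ → Independent

Yes, independent


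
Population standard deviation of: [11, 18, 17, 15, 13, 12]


Mean = 86/6 = 43/3
  (11-43/3)²=100/9
  (18-43/3)²=121/9
  (17-43/3)²=64/9
  (15-43/3)²=4/9
  (13-43/3)²=16/9
  (12-43/3)²=49/9
Σ(x-μ)² = 118/3
σ² = (118/3)/6 = 59/9

σ = √(59/9) ≈ 2.5604


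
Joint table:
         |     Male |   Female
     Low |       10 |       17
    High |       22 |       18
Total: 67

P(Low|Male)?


P(Low|Male) = 10/(10+22) = 10/32 = 5/16

P = 5/16 ≈ 31.25%


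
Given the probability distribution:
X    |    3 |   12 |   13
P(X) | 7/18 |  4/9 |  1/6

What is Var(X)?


E[X] = 26/3
E[X²] = 287/3
Var(X) = E[X²] - (E[X])² = 287/3 - 676/9 = 185/9

Var(X) = 185/9 ≈ 20.5556


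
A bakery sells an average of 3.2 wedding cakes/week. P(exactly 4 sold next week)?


Poisson(λ=3.2): P(X=4) = e^(-λ)×λ^k/k!
= e^(-3.2) × 3.2^4 / 4!
≈ 0.04076220398 × 104.8576 / 24 ≈ 0.178093

P(X=4) ≈ 0.178093 ≈ 17.81%


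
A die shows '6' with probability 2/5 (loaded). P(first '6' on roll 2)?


Geometric: P(X=2) = (1-p)^(k-1)×p = (3/5)^1×2/5 = 6/25

P(X=2) = 6/25 ≈ 24.00%


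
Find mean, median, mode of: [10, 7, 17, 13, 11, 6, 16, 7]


Sorted: [6, 7, 7, 10, 11, 13, 16, 17]
Mean = 87/8
Median = 21/2
Freq: {10: 1, 7: 2, 17: 1, 13: 1, 11: 1, 6: 1, 16: 1}
Mode: [7]

Mean=87/8, Median=21/2, Mode=7
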